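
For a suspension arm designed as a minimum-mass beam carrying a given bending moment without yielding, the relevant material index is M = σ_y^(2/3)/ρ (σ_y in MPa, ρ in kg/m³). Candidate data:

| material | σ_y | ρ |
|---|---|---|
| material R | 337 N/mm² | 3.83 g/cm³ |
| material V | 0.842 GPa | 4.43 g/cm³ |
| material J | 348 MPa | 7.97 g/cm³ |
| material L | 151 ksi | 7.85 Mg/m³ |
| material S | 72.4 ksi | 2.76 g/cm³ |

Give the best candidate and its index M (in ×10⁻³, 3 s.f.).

Normalizing units and computing the index:
  material R: σ_y = 337.0 MPa, ρ = 3830 kg/m³
  material V: σ_y = 842.0 MPa, ρ = 4430 kg/m³
  material J: σ_y = 348.0 MPa, ρ = 7970 kg/m³
  material L: σ_y = 1041 MPa, ρ = 7850 kg/m³
  material S: σ_y = 499.2 MPa, ρ = 2760 kg/m³
  material S: M = 22.8×10⁻³
  material V: M = 20.1×10⁻³
  material L: M = 13.1×10⁻³
  material R: M = 12.6×10⁻³
  material J: M = 6.21×10⁻³
Highest index: material S.

material S, M = 22.8×10⁻³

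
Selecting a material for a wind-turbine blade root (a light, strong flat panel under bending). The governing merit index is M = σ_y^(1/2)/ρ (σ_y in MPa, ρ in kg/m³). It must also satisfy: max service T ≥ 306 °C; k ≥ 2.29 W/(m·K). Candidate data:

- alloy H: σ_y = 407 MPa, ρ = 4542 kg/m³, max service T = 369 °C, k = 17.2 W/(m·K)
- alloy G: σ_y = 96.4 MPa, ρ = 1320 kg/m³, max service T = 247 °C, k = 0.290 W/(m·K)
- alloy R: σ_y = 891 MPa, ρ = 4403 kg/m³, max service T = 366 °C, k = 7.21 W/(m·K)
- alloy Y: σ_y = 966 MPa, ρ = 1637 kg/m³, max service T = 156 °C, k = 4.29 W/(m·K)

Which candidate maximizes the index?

alloy R

Screen on constraints: max service T ≥ 306 °C; k ≥ 2.29 W/(m·K). Survivors: alloy H, alloy R.
Computing M directly (units already consistent):
  alloy R: M = 6.78×10⁻³
  alloy H: M = 4.44×10⁻³
Alloy R has the largest M.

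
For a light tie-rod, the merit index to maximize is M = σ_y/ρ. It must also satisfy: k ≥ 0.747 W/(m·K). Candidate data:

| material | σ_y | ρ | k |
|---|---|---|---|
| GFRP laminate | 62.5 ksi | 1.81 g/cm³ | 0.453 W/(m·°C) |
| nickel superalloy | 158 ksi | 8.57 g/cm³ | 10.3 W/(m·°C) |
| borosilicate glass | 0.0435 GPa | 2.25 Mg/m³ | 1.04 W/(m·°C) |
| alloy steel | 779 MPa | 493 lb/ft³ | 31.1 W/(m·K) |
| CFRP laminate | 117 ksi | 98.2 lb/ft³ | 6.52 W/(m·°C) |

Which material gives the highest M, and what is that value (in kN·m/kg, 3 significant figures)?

Screen on constraints: k ≥ 0.747 W/(m·K). Survivors: nickel superalloy, borosilicate glass, alloy steel, CFRP laminate.
In SI units:
  nickel superalloy: σ_y = 1089 MPa, ρ = 8570 kg/m³
  borosilicate glass: σ_y = 43.50 MPa, ρ = 2250 kg/m³
  alloy steel: σ_y = 779.0 MPa, ρ = 7897 kg/m³
  CFRP laminate: σ_y = 806.7 MPa, ρ = 1573 kg/m³
  CFRP laminate: M = 513 kN·m/kg
  nickel superalloy: M = 127 kN·m/kg
  alloy steel: M = 98.6 kN·m/kg
  borosilicate glass: M = 19.3 kN·m/kg
The maximum is for CFRP laminate.

CFRP laminate, M = 513 kN·m/kg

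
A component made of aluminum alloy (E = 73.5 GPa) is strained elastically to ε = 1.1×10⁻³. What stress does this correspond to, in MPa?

80.9 MPa

σ = E·ε = 73500 MPa × 1.1×10⁻³ = 80.9 MPa.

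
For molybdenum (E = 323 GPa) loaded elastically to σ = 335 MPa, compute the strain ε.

1.04×10⁻³

ε = σ/E = 335 / 323000 = 1.04×10⁻³.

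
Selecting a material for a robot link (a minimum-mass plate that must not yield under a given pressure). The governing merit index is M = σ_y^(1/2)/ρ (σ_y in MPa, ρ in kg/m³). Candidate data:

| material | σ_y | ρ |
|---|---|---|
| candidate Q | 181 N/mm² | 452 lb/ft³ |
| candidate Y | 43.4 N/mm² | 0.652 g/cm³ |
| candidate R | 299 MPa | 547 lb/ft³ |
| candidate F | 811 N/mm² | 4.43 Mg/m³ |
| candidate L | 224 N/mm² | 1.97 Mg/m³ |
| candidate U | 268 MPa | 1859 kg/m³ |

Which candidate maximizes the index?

In SI units:
  candidate Q: σ_y = 181.0 MPa, ρ = 7240 kg/m³
  candidate Y: σ_y = 43.40 MPa, ρ = 652.0 kg/m³
  candidate R: σ_y = 299.0 MPa, ρ = 8762 kg/m³
  candidate F: σ_y = 811.0 MPa, ρ = 4430 kg/m³
  candidate L: σ_y = 224.0 MPa, ρ = 1970 kg/m³
  candidate U: σ_y = 268.0 MPa, ρ = 1859 kg/m³
  candidate Y: M = 10.1×10⁻³
  candidate U: M = 8.81×10⁻³
  candidate L: M = 7.60×10⁻³
  candidate F: M = 6.43×10⁻³
  candidate R: M = 1.97×10⁻³
  candidate Q: M = 1.86×10⁻³
Highest index: candidate Y.

candidate Y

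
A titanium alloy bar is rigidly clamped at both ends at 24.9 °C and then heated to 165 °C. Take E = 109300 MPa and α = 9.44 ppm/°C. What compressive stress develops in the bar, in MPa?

E = 109300 MPa = 109.3 GPa.
ΔT = 140.1 K. Constrained thermal stress σ = E·α·ΔT = 109.3×10³ MPa × 9.44×10⁻⁶ × 140.1 = 145 MPa (compressive).

145 MPa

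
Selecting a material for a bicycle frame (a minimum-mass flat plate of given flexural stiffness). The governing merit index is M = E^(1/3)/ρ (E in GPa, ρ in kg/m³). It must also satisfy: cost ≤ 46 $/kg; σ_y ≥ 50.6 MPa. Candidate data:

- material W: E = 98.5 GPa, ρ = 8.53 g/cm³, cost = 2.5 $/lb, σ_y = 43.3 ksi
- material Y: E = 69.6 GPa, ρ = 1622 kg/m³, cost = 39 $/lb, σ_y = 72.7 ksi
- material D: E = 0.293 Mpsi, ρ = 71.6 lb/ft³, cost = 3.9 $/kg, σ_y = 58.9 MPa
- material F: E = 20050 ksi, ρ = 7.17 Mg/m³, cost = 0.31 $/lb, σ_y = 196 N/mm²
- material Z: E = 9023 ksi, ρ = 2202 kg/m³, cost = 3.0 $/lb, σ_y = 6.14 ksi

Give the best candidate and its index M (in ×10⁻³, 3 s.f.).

material D, M = 1.10×10⁻³

Screen on constraints: cost ≤ 46 $/kg; σ_y ≥ 50.6 MPa. Survivors: material W, material D, material F.
Putting every candidate on a common basis:
  material W: E = 98.50 GPa, ρ = 8530 kg/m³
  material D: E = 2.020 GPa, ρ = 1147 kg/m³
  material F: E = 138.2 GPa, ρ = 7170 kg/m³
  material D: M = 1.10×10⁻³
  material F: M = 0.721×10⁻³
  material W: M = 0.541×10⁻³
The maximum is for material D.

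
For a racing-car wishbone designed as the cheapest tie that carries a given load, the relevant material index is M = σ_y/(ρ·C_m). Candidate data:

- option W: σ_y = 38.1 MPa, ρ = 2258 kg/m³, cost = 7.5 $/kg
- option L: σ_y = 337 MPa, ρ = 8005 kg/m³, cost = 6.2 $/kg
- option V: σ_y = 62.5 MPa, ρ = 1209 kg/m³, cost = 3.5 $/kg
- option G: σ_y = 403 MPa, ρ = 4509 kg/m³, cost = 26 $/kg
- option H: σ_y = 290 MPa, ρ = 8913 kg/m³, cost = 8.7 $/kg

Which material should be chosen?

option V

Evaluate M for each candidate:
  option V: M = 14.8 kN·m per $
  option L: M = 6.79 kN·m per $
  option H: M = 3.74 kN·m per $
  option G: M = 3.44 kN·m per $
  option W: M = 2.25 kN·m per $
Option V has the largest M.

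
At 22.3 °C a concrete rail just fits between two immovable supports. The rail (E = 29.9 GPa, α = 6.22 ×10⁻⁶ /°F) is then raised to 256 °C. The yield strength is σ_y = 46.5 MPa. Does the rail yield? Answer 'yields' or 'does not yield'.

yields

α = 6.22×10⁻⁶/°F × 9/5 = 11.2×10⁻⁶/K.
ΔT = 233.7 K. Constrained thermal stress σ = E·α·ΔT = 29.90×10³ MPa × 11.2×10⁻⁶ × 233.7 = 78.2 MPa (compressive).
Compare to σ_y = 46.5 MPa: σ ≥ σ_y, so it yields.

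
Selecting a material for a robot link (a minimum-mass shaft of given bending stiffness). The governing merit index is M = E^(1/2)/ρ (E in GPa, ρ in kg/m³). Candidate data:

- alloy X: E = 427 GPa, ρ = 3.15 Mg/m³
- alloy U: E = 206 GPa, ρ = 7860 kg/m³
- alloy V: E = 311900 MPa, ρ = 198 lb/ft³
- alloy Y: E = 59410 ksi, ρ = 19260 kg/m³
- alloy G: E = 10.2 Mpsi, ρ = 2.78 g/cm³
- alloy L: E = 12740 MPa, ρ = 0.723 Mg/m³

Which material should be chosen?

alloy X

Putting every candidate on a common basis:
  alloy X: E = 427.0 GPa, ρ = 3150 kg/m³
  alloy U: E = 206.0 GPa, ρ = 7860 kg/m³
  alloy V: E = 311.9 GPa, ρ = 3172 kg/m³
  alloy Y: E = 409.6 GPa, ρ = 19260 kg/m³
  alloy G: E = 70.33 GPa, ρ = 2780 kg/m³
  alloy L: E = 12.74 GPa, ρ = 723.0 kg/m³
  alloy X: M = 6.56×10⁻³
  alloy V: M = 5.57×10⁻³
  alloy L: M = 4.94×10⁻³
  alloy G: M = 3.02×10⁻³
  alloy U: M = 1.83×10⁻³
  alloy Y: M = 1.05×10⁻³
Alloy X has the largest M.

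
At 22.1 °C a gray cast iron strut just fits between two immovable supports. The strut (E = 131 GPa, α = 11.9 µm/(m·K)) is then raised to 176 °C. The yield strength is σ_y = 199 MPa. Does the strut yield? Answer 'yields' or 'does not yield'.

ΔT = 153.9 K. Constrained thermal stress σ = E·α·ΔT = 131.0×10³ MPa × 11.9×10⁻⁶ × 153.9 = 240 MPa (compressive).
Compare to σ_y = 199 MPa: σ ≥ σ_y, so it yields.

yields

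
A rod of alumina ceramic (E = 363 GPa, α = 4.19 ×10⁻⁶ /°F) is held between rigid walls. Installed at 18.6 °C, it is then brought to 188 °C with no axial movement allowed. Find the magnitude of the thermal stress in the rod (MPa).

464 MPa

α = 4.19×10⁻⁶/°F × 9/5 = 7.54×10⁻⁶/K.
ΔT = 169.4 K. Constrained thermal stress σ = E·α·ΔT = 363.0×10³ MPa × 7.54×10⁻⁶ × 169.4 = 464 MPa (compressive).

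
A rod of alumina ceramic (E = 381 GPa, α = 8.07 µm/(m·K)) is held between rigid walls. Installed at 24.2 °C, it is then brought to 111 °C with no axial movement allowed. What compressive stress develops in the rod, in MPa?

267 MPa

ΔT = 86.80 K. Constrained thermal stress σ = E·α·ΔT = 381.0×10³ MPa × 8.07×10⁻⁶ × 86.80 = 267 MPa (compressive).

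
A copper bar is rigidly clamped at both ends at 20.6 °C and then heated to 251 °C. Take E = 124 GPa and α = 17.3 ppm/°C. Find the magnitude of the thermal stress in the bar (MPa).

494 MPa

ΔT = 230.4 K. Constrained thermal stress σ = E·α·ΔT = 124.0×10³ MPa × 17.3×10⁻⁶ × 230.4 = 494 MPa (compressive).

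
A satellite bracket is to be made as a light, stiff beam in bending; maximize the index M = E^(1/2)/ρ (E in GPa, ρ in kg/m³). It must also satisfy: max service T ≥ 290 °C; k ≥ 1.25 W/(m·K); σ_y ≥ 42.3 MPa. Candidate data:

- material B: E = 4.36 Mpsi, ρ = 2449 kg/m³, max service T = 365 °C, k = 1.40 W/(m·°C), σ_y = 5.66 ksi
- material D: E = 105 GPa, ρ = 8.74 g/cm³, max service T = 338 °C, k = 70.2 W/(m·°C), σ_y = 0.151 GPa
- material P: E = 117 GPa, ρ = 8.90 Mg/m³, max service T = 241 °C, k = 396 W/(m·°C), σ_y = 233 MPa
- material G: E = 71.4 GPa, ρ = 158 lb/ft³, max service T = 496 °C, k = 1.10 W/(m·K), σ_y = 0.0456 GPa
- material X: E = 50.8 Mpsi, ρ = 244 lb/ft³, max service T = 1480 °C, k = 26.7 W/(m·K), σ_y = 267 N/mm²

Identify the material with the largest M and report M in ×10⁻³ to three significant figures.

Screen on constraints: max service T ≥ 290 °C; k ≥ 1.25 W/(m·K); σ_y ≥ 42.3 MPa. Survivors: material D, material X.
Normalizing units and computing the index:
  material D: E = 105.0 GPa, ρ = 8740 kg/m³
  material X: E = 350.3 GPa, ρ = 3909 kg/m³
  material X: M = 4.79×10⁻³
  material D: M = 1.17×10⁻³
Highest index: material X.

material X, M = 4.79×10⁻³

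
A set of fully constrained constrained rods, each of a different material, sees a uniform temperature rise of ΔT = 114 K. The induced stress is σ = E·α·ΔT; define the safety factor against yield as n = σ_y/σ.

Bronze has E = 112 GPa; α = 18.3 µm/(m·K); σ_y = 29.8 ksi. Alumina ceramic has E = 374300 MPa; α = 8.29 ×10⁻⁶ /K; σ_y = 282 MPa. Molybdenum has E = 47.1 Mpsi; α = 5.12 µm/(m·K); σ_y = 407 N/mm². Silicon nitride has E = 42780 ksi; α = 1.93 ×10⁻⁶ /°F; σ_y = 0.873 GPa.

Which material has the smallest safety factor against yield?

With everything in SI (GPa, ×10⁻⁶/K, MPa):
  bronze: E = 112.0, α = 18.3, σ_y = 205.5 → σ = 234 MPa, n = 0.879
  alumina ceramic: E = 374.3, α = 8.29, σ_y = 282.0 → σ = 354 MPa, n = 0.797
  molybdenum: E = 324.7, α = 5.12, σ_y = 407.0 → σ = 190 MPa, n = 2.15
  silicon nitride: E = 295.0, α = 3.47, σ_y = 873.0 → σ = 117 MPa, n = 7.47
Alumina ceramic has the lowest safety factor, n = 0.797.

alumina ceramic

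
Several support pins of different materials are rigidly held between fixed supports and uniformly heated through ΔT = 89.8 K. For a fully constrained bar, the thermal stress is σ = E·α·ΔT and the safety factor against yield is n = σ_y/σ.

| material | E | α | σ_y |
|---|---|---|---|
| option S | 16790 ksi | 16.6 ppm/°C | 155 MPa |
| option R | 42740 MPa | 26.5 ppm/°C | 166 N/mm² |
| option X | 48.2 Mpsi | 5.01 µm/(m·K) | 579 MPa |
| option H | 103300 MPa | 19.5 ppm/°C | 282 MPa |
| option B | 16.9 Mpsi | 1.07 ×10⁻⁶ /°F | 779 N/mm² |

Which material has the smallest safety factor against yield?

option S

Converting E to GPa, α to ×10⁻⁶/K, σ_y to MPa, then σ and n for each:
  option S: E = 115.8, α = 16.6, σ_y = 155.0 → σ = 173 MPa, n = 0.898
  option R: E = 42.74, α = 26.5, σ_y = 166.0 → σ = 102 MPa, n = 1.63
  option X: E = 332.3, α = 5.01, σ_y = 579.0 → σ = 150 MPa, n = 3.87
  option H: E = 103.3, α = 19.5, σ_y = 282.0 → σ = 181 MPa, n = 1.56
  option B: E = 116.5, α = 1.93, σ_y = 779.0 → σ = 20.2 MPa, n = 38.7
Smallest n: option S with n = 0.898.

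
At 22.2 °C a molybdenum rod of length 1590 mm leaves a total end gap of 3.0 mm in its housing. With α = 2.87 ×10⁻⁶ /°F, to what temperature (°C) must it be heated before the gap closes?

α = 2.87×10⁻⁶/°F × 9/5 = 5.17×10⁻⁶/K.
α·L₀·ΔT = 3.0 mm ⇒ ΔT = 3.0 / (5.17×10⁻⁶ × 1590.0) = 365.2 K.
T = 22.2 + 365.2 = 387.4 °C.

387 °C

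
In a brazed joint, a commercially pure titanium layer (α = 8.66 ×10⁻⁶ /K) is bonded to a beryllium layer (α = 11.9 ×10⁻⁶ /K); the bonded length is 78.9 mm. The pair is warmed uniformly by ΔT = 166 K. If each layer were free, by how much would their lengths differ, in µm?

42.4 µm

Δα = |8.66 − 11.9|×10⁻⁶/K = 3.24×10⁻⁶/K.
ΔL_mismatch = Δα·L·ΔT = 3.24×10⁻⁶ × 78.9 mm × 166.0 K = 42.4 µm.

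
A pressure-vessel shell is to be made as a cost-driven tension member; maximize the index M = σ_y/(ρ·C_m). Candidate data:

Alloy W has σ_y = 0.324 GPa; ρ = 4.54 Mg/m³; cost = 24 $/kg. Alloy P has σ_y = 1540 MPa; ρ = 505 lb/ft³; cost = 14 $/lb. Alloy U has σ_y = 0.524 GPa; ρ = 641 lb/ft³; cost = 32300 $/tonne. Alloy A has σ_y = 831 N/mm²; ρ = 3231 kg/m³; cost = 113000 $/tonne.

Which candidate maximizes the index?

alloy P

Putting every candidate on a common basis:
  alloy W: σ_y = 324.0 MPa, ρ = 4540 kg/m³, cost = 24.00 $/kg
  alloy P: σ_y = 1540 MPa, ρ = 8089 kg/m³, cost = 30.86 $/kg
  alloy U: σ_y = 524.0 MPa, ρ = 10270 kg/m³, cost = 32.30 $/kg
  alloy A: σ_y = 831.0 MPa, ρ = 3231 kg/m³, cost = 113.0 $/kg
  alloy P: M = 6.17 kN·m per $
  alloy W: M = 2.97 kN·m per $
  alloy A: M = 2.28 kN·m per $
  alloy U: M = 1.58 kN·m per $
Alloy P ranks first.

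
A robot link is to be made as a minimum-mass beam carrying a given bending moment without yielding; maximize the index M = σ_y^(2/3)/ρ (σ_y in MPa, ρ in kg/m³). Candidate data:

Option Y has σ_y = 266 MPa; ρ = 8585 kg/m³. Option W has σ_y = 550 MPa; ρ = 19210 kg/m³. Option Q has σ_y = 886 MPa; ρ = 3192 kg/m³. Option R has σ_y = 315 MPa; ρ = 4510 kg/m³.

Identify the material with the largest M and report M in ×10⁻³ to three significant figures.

option Q, M = 28.9×10⁻³

Per-candidate index values:
  option Q: M = 28.9×10⁻³
  option R: M = 10.3×10⁻³
  option Y: M = 4.82×10⁻³
  option W: M = 3.49×10⁻³
The maximum is for option Q.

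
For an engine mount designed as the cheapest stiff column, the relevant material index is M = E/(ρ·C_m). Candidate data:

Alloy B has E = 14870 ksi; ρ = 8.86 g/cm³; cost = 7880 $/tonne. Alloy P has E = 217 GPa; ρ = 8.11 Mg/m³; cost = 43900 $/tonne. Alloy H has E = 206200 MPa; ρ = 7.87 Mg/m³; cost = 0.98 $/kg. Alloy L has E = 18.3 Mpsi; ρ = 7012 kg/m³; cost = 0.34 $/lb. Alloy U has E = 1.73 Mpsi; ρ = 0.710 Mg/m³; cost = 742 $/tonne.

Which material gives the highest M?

Normalizing units and computing the index:
  alloy B: E = 102.5 GPa, ρ = 8860 kg/m³, cost = 7.880 $/kg
  alloy P: E = 217.0 GPa, ρ = 8110 kg/m³, cost = 43.90 $/kg
  alloy H: E = 206.2 GPa, ρ = 7870 kg/m³, cost = 0.9800 $/kg
  alloy L: E = 126.2 GPa, ρ = 7012 kg/m³, cost = 0.7496 $/kg
  alloy U: E = 11.93 GPa, ρ = 710.0 kg/m³, cost = 0.7420 $/kg
  alloy H: M = 26.7 MN·m per $
  alloy L: M = 24.0 MN·m per $
  alloy U: M = 22.6 MN·m per $
  alloy B: M = 1.47 MN·m per $
  alloy P: M = 0.610 MN·m per $
Alloy H ranks first.

alloy H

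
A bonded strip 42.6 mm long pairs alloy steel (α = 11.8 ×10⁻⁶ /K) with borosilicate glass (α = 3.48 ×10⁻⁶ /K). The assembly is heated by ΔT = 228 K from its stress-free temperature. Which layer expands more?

α(alloy steel) = 11.8×10⁻⁶/K vs α(borosilicate glass) = 3.48×10⁻⁶/K.
Higher α expands more for the same ΔT: alloy steel.

alloy steel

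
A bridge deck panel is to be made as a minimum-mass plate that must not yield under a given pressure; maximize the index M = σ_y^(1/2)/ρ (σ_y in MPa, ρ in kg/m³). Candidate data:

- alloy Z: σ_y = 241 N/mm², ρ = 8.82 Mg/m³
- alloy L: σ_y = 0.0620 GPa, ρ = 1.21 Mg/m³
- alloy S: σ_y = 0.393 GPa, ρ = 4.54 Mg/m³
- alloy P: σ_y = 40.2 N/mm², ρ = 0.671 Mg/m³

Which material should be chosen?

alloy P

After converting to SI:
  alloy Z: σ_y = 241.0 MPa, ρ = 8820 kg/m³
  alloy L: σ_y = 62.00 MPa, ρ = 1210 kg/m³
  alloy S: σ_y = 393.0 MPa, ρ = 4540 kg/m³
  alloy P: σ_y = 40.20 MPa, ρ = 671.0 kg/m³
  alloy P: M = 9.45×10⁻³
  alloy L: M = 6.51×10⁻³
  alloy S: M = 4.37×10⁻³
  alloy Z: M = 1.76×10⁻³
Alloy P ranks first.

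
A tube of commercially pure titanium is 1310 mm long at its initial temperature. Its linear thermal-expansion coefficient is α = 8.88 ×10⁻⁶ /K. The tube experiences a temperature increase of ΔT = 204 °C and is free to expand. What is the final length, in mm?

1312.4 mm

ΔL = α·L₀·ΔT = 8.88×10⁻⁶ × 1310 mm × 204.0 K = 2.37 mm.
L = L₀ + ΔL = 1310 + 2.37 = 1312.4 mm.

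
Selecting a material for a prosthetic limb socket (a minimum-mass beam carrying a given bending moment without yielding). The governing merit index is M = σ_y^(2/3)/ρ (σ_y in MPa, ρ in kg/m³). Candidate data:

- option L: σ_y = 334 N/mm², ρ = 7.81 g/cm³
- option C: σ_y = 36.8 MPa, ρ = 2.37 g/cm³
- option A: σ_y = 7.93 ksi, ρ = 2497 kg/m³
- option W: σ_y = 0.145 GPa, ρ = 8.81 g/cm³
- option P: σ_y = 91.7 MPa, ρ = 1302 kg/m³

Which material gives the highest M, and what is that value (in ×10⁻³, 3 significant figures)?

option P, M = 15.6×10⁻³

Putting every candidate on a common basis:
  option L: σ_y = 334.0 MPa, ρ = 7810 kg/m³
  option C: σ_y = 36.80 MPa, ρ = 2370 kg/m³
  option A: σ_y = 54.68 MPa, ρ = 2497 kg/m³
  option W: σ_y = 145.0 MPa, ρ = 8810 kg/m³
  option P: σ_y = 91.70 MPa, ρ = 1302 kg/m³
  option P: M = 15.6×10⁻³
  option L: M = 6.16×10⁻³
  option A: M = 5.77×10⁻³
  option C: M = 4.67×10⁻³
  option W: M = 3.13×10⁻³
Option P has the largest M.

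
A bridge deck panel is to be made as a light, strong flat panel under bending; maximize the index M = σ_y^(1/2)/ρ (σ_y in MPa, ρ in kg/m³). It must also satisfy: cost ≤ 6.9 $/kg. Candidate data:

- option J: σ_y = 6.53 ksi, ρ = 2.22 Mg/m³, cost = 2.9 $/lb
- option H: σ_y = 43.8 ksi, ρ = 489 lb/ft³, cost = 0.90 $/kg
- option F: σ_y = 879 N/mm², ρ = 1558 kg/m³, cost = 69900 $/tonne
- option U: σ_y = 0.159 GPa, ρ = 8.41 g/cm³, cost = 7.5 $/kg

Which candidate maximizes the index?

option J

Screen on constraints: cost ≤ 6.9 $/kg. Survivors: option J, option H.
In SI units:
  option J: σ_y = 45.02 MPa, ρ = 2220 kg/m³
  option H: σ_y = 302.0 MPa, ρ = 7833 kg/m³
  option J: M = 3.02×10⁻³
  option H: M = 2.22×10⁻³
Highest index: option J.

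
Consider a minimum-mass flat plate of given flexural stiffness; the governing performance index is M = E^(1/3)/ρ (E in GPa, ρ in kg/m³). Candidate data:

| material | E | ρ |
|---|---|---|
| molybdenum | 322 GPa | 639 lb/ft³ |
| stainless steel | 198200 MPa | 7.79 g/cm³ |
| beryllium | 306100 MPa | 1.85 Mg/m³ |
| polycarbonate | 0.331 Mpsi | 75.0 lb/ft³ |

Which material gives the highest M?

beryllium

Putting every candidate on a common basis:
  molybdenum: E = 322.0 GPa, ρ = 10240 kg/m³
  stainless steel: E = 198.2 GPa, ρ = 7790 kg/m³
  beryllium: E = 306.1 GPa, ρ = 1850 kg/m³
  polycarbonate: E = 2.282 GPa, ρ = 1201 kg/m³
  beryllium: M = 3.64×10⁻³
  polycarbonate: M = 1.10×10⁻³
  stainless steel: M = 0.748×10⁻³
  molybdenum: M = 0.670×10⁻³
The maximum is for beryllium.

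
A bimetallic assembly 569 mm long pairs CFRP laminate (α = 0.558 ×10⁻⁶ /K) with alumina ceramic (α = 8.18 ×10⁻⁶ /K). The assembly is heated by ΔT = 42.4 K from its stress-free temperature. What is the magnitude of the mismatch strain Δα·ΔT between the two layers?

Δα = |0.558 − 8.18|×10⁻⁶/K = 7.62×10⁻⁶/K.
Mismatch strain = Δα·ΔT = 7.62×10⁻⁶ × 42.4 = 3.23×10⁻⁴.

3.23×10⁻⁴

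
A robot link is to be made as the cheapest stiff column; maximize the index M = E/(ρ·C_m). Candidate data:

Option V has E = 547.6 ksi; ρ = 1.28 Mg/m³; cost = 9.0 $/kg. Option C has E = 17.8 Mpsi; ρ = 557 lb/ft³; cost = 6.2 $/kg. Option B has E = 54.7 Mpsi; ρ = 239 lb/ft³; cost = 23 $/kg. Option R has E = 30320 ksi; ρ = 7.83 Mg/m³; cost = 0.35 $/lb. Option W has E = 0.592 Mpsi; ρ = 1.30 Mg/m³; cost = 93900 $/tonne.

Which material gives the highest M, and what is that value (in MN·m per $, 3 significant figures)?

option R, M = 34.6 MN·m per $

After converting to SI:
  option V: E = 3.776 GPa, ρ = 1280 kg/m³, cost = 9.000 $/kg
  option C: E = 122.7 GPa, ρ = 8922 kg/m³, cost = 6.200 $/kg
  option B: E = 377.1 GPa, ρ = 3828 kg/m³, cost = 23.00 $/kg
  option R: E = 209.0 GPa, ρ = 7830 kg/m³, cost = 0.7716 $/kg
  option W: E = 4.082 GPa, ρ = 1300 kg/m³, cost = 93.90 $/kg
  option R: M = 34.6 MN·m per $
  option B: M = 4.28 MN·m per $
  option C: M = 2.22 MN·m per $
  option V: M = 0.328 MN·m per $
  option W: M = 0.0334 MN·m per $
The maximum is for option R.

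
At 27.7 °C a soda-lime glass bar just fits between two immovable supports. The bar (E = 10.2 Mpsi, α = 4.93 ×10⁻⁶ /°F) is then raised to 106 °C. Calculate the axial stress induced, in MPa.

48.9 MPa

E = 10.2 Mpsi = 70.33 GPa.
α = 4.93×10⁻⁶/°F × 9/5 = 8.87×10⁻⁶/K.
ΔT = 78.30 K. Constrained thermal stress σ = E·α·ΔT = 70.33×10³ MPa × 8.87×10⁻⁶ × 78.30 = 48.9 MPa (compressive).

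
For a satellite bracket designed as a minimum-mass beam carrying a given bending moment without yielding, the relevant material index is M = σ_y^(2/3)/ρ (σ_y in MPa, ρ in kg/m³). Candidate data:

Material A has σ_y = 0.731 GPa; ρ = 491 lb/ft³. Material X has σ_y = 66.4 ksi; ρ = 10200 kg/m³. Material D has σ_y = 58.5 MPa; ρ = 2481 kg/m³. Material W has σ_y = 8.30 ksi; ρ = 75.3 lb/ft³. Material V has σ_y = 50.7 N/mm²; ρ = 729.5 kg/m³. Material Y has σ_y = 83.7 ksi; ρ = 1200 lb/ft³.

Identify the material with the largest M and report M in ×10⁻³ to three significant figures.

Putting every candidate on a common basis:
  material A: σ_y = 731.0 MPa, ρ = 7865 kg/m³
  material X: σ_y = 457.8 MPa, ρ = 10200 kg/m³
  material D: σ_y = 58.50 MPa, ρ = 2481 kg/m³
  material W: σ_y = 57.23 MPa, ρ = 1206 kg/m³
  material V: σ_y = 50.70 MPa, ρ = 729.5 kg/m³
  material Y: σ_y = 577.1 MPa, ρ = 19220 kg/m³
  material V: M = 18.8×10⁻³
  material W: M = 12.3×10⁻³
  material A: M = 10.3×10⁻³
  material D: M = 6.07×10⁻³
  material X: M = 5.82×10⁻³
  material Y: M = 3.61×10⁻³
Highest index: material V.

material V, M = 18.8×10⁻³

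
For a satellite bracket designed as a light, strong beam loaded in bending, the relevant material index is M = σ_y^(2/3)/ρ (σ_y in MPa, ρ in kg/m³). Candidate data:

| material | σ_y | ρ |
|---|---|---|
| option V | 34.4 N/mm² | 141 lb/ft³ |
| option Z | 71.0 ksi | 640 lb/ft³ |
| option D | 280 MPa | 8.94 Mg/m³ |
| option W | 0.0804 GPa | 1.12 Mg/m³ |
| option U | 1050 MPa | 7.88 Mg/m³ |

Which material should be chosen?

Putting every candidate on a common basis:
  option V: σ_y = 34.40 MPa, ρ = 2259 kg/m³
  option Z: σ_y = 489.5 MPa, ρ = 10250 kg/m³
  option D: σ_y = 280.0 MPa, ρ = 8940 kg/m³
  option W: σ_y = 80.40 MPa, ρ = 1120 kg/m³
  option U: σ_y = 1050 MPa, ρ = 7880 kg/m³
  option W: M = 16.6×10⁻³
  option U: M = 13.1×10⁻³
  option Z: M = 6.06×10⁻³
  option D: M = 4.79×10⁻³
  option V: M = 4.68×10⁻³
Option W ranks first.

option W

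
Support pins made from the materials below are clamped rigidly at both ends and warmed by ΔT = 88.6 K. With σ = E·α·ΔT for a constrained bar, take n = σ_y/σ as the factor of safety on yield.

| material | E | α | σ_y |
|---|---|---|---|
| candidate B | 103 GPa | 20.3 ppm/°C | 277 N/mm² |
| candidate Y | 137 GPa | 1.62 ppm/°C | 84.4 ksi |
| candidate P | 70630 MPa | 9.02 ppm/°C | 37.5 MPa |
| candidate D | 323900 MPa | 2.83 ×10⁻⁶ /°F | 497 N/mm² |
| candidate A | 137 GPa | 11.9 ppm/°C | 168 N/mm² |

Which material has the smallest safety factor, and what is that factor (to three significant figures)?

Per material, after unit conversion:
  candidate B: E = 103.0, α = 20.3, σ_y = 277.0 → σ = 185 MPa, n = 1.50
  candidate Y: E = 137.0, α = 1.62, σ_y = 581.9 → σ = 19.7 MPa, n = 29.6
  candidate P: E = 70.63, α = 9.02, σ_y = 37.50 → σ = 56.4 MPa, n = 0.664
  candidate D: E = 323.9, α = 5.09, σ_y = 497.0 → σ = 146 MPa, n = 3.40
  candidate A: E = 137.0, α = 11.9, σ_y = 168.0 → σ = 144 MPa, n = 1.16
The minimum is candidate P at n = 0.664.

candidate P, n = 0.664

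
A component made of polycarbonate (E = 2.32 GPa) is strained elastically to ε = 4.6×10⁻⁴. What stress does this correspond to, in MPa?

σ = E·ε = 2320 MPa × 4.6×10⁻⁴ = 1.07 MPa.

1.07 MPa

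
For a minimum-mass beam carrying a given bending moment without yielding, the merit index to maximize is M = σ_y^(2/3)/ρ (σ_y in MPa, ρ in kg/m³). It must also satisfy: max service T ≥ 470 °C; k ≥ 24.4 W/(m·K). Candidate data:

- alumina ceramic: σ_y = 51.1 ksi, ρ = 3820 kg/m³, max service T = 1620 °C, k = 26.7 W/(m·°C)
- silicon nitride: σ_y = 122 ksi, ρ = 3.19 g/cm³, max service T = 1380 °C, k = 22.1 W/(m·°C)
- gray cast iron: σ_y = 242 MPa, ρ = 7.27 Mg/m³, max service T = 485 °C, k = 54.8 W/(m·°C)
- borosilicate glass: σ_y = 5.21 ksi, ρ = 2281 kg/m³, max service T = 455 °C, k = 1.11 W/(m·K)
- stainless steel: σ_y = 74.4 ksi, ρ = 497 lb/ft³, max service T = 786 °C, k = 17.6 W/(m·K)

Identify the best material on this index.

Screen on constraints: max service T ≥ 470 °C; k ≥ 24.4 W/(m·K). Survivors: alumina ceramic, gray cast iron.
Convert each candidate to consistent units, then evaluate M:
  alumina ceramic: σ_y = 352.3 MPa, ρ = 3820 kg/m³
  gray cast iron: σ_y = 242.0 MPa, ρ = 7270 kg/m³
  alumina ceramic: M = 13.1×10⁻³
  gray cast iron: M = 5.34×10⁻³
Alumina ceramic ranks first.

alumina ceramic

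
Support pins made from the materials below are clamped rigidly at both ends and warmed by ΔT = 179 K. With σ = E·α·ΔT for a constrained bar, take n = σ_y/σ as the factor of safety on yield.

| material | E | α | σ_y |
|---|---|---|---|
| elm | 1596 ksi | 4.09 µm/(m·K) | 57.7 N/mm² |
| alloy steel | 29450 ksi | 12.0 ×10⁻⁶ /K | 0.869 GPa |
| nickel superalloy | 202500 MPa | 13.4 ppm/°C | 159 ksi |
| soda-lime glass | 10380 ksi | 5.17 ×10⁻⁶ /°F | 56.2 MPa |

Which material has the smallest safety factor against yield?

soda-lime glass

With everything in SI (GPa, ×10⁻⁶/K, MPa):
  elm: E = 11.00, α = 4.09, σ_y = 57.70 → σ = 8.06 MPa, n = 7.16
  alloy steel: E = 203.1, α = 12.0, σ_y = 869.0 → σ = 436 MPa, n = 1.99
  nickel superalloy: E = 202.5, α = 13.4, σ_y = 1096 → σ = 486 MPa, n = 2.26
  soda-lime glass: E = 71.57, α = 9.31, σ_y = 56.20 → σ = 119 MPa, n = 0.471
The minimum is soda-lime glass at n = 0.471.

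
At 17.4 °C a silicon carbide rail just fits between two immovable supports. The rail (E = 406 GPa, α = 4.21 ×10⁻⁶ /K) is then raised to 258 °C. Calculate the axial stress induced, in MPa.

411 MPa

ΔT = 240.6 K. Constrained thermal stress σ = E·α·ΔT = 406.0×10³ MPa × 4.21×10⁻⁶ × 240.6 = 411 MPa (compressive).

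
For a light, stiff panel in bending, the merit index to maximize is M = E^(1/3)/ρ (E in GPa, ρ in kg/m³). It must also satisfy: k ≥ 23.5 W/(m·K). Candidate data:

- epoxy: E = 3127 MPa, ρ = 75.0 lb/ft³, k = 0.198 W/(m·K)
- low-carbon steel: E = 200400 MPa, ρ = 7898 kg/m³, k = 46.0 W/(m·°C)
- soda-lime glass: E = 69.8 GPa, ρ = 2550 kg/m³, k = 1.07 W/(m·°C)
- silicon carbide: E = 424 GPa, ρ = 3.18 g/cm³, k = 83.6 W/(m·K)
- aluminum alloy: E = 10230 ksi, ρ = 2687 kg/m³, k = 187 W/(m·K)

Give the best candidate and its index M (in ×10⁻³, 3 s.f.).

silicon carbide, M = 2.36×10⁻³

Screen on constraints: k ≥ 23.5 W/(m·K). Survivors: low-carbon steel, silicon carbide, aluminum alloy.
Convert each candidate to consistent units, then evaluate M:
  low-carbon steel: E = 200.4 GPa, ρ = 7898 kg/m³
  silicon carbide: E = 424.0 GPa, ρ = 3180 kg/m³
  aluminum alloy: E = 70.53 GPa, ρ = 2687 kg/m³
  silicon carbide: M = 2.36×10⁻³
  aluminum alloy: M = 1.54×10⁻³
  low-carbon steel: M = 0.741×10⁻³
Highest index: silicon carbide.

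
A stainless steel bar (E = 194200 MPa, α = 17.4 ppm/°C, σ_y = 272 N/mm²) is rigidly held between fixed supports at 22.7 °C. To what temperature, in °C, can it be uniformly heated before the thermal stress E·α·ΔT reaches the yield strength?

E = 194200 MPa = 194.2 GPa.
σ_y = 272 N/mm² = 272.0 MPa.
E·α·ΔT = 272.0 MPa ⇒ ΔT = 272.0 / (194.2×10³ × 17.4×10⁻⁶) = 80.50 K.
T = 22.7 + 80.50 = 103.2 °C.

103 °C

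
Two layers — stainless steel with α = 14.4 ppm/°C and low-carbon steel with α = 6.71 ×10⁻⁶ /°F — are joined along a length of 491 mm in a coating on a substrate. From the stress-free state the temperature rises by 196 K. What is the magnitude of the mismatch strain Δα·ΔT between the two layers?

4.55×10⁻⁴

low-carbon steel: α = 6.71×10⁻⁶/°F × 9/5 = 12.1×10⁻⁶/K.
Δα = |14.4 − 12.1|×10⁻⁶/K = 2.32×10⁻⁶/K.
Mismatch strain = Δα·ΔT = 2.32×10⁻⁶ × 196.0 = 4.55×10⁻⁴.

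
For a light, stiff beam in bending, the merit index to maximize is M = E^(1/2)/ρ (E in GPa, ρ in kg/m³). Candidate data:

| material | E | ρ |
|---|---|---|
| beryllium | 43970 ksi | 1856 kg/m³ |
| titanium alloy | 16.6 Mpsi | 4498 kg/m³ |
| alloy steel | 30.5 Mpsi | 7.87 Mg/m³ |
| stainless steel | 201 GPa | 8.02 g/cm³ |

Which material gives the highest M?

beryllium

Convert each candidate to consistent units, then evaluate M:
  beryllium: E = 303.2 GPa, ρ = 1856 kg/m³
  titanium alloy: E = 114.5 GPa, ρ = 4498 kg/m³
  alloy steel: E = 210.3 GPa, ρ = 7870 kg/m³
  stainless steel: E = 201.0 GPa, ρ = 8020 kg/m³
  beryllium: M = 9.38×10⁻³
  titanium alloy: M = 2.38×10⁻³
  alloy steel: M = 1.84×10⁻³
  stainless steel: M = 1.77×10⁻³
Beryllium has the largest M.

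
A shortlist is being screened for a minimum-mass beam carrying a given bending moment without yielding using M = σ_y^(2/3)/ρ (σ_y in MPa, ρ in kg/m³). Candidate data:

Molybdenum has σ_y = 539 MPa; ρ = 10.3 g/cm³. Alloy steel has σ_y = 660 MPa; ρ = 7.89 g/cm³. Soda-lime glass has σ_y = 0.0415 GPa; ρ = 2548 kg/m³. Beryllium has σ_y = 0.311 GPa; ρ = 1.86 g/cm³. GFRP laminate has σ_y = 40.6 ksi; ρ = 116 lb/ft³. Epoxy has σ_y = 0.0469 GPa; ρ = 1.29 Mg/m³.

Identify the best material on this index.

Putting every candidate on a common basis:
  molybdenum: σ_y = 539.0 MPa, ρ = 10300 kg/m³
  alloy steel: σ_y = 660.0 MPa, ρ = 7890 kg/m³
  soda-lime glass: σ_y = 41.50 MPa, ρ = 2548 kg/m³
  beryllium: σ_y = 311.0 MPa, ρ = 1860 kg/m³
  GFRP laminate: σ_y = 279.9 MPa, ρ = 1858 kg/m³
  epoxy: σ_y = 46.90 MPa, ρ = 1290 kg/m³
  beryllium: M = 24.7×10⁻³
  GFRP laminate: M = 23.0×10⁻³
  epoxy: M = 10.1×10⁻³
  alloy steel: M = 9.61×10⁻³
  molybdenum: M = 6.43×10⁻³
  soda-lime glass: M = 4.70×10⁻³
Beryllium has the largest M.

beryllium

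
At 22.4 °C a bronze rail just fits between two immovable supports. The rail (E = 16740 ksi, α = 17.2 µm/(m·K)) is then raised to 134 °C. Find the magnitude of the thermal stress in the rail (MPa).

222 MPa

E = 16740 ksi = 115.4 GPa.
ΔT = 111.6 K. Constrained thermal stress σ = E·α·ΔT = 115.4×10³ MPa × 17.2×10⁻⁶ × 111.6 = 222 MPa (compressive).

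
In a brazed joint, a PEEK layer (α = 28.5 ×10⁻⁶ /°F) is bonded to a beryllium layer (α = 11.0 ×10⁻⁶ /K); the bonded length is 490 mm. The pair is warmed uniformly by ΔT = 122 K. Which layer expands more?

PEEK

PEEK: α = 28.5×10⁻⁶/°F × 9/5 = 51.3×10⁻⁶/K.
α(PEEK) = 51.3×10⁻⁶/K vs α(beryllium) = 11.0×10⁻⁶/K.
Higher α expands more for the same ΔT: PEEK.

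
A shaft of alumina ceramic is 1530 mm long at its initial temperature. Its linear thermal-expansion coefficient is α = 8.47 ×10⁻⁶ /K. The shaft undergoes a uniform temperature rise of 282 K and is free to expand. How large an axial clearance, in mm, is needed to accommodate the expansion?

3.65 mm

ΔL = α·L₀·ΔT = 8.47×10⁻⁶ × 1530 mm × 282.0 K = 3.65 mm.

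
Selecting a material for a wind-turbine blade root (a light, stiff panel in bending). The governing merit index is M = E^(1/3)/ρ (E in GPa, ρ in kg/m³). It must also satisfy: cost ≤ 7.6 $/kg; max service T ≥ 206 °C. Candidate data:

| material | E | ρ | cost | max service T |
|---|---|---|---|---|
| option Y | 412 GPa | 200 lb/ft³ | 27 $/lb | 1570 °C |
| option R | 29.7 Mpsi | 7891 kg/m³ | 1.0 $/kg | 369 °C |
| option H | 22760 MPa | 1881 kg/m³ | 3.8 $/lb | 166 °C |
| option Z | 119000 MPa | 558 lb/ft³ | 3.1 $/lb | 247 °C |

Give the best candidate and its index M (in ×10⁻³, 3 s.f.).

Screen on constraints: cost ≤ 7.6 $/kg; max service T ≥ 206 °C. Survivors: option R, option Z.
After converting to SI:
  option R: E = 204.8 GPa, ρ = 7891 kg/m³
  option Z: E = 119.0 GPa, ρ = 8938 kg/m³
  option R: M = 0.747×10⁻³
  option Z: M = 0.550×10⁻³
The maximum is for option R.

option R, M = 0.747×10⁻³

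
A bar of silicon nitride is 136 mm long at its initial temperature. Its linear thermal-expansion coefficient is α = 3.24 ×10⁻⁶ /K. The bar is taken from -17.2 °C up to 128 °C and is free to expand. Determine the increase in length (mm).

0.0640 mm

ΔT = 128 − (-17.2) = 145.2 K.
ΔL = α·L₀·ΔT = 3.24×10⁻⁶ × 136 mm × 145.2 K = 0.0640 mm.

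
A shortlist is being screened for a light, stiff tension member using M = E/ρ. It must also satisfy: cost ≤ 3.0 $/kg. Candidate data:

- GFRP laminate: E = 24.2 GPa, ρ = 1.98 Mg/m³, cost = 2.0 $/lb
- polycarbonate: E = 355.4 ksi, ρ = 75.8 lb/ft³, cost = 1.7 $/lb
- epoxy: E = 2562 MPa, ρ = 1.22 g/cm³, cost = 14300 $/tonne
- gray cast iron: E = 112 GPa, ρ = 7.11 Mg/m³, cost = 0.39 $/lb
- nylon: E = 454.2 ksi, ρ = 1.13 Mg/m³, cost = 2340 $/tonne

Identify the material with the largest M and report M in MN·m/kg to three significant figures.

gray cast iron, M = 15.8 MN·m/kg

Screen on constraints: cost ≤ 3.0 $/kg. Survivors: gray cast iron, nylon.
Convert each candidate to consistent units, then evaluate M:
  gray cast iron: E = 112.0 GPa, ρ = 7110 kg/m³
  nylon: E = 3.132 GPa, ρ = 1130 kg/m³
  gray cast iron: M = 15.8 MN·m/kg
  nylon: M = 2.77 MN·m/kg
The maximum is for gray cast iron.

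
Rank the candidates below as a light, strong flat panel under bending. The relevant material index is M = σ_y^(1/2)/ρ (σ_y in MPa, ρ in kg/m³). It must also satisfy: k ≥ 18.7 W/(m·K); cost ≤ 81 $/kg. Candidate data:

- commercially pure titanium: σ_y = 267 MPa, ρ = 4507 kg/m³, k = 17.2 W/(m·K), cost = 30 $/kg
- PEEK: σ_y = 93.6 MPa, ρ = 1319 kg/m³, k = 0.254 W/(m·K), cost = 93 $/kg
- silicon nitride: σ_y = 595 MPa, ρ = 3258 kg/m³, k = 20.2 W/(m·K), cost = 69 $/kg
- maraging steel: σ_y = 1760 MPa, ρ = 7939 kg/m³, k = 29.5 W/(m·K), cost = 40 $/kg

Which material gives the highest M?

silicon nitride

Screen on constraints: k ≥ 18.7 W/(m·K); cost ≤ 81 $/kg. Survivors: silicon nitride, maraging steel.
Per-candidate index values:
  silicon nitride: M = 7.49×10⁻³
  maraging steel: M = 5.28×10⁻³
Silicon nitride ranks first.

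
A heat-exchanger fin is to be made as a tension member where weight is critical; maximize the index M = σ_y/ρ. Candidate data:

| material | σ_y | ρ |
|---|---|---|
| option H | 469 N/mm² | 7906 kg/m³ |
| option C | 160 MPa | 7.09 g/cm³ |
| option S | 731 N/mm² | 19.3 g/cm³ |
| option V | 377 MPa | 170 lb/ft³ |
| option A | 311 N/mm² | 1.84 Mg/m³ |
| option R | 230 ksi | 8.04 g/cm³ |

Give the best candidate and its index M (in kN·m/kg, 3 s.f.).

Putting every candidate on a common basis:
  option H: σ_y = 469.0 MPa, ρ = 7906 kg/m³
  option C: σ_y = 160.0 MPa, ρ = 7090 kg/m³
  option S: σ_y = 731.0 MPa, ρ = 19300 kg/m³
  option V: σ_y = 377.0 MPa, ρ = 2723 kg/m³
  option A: σ_y = 311.0 MPa, ρ = 1840 kg/m³
  option R: σ_y = 1586 MPa, ρ = 8040 kg/m³
  option R: M = 197 kN·m/kg
  option A: M = 169 kN·m/kg
  option V: M = 138 kN·m/kg
  option H: M = 59.3 kN·m/kg
  option S: M = 37.9 kN·m/kg
  option C: M = 22.6 kN·m/kg
The maximum is for option R.

option R, M = 197 kN·m/kg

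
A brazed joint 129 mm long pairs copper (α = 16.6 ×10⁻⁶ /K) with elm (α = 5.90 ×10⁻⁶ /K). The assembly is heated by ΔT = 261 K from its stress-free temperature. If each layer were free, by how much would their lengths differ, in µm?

360 µm

Δα = |16.6 − 5.90|×10⁻⁶/K = 10.7×10⁻⁶/K.
ΔL_mismatch = Δα·L·ΔT = 10.7×10⁻⁶ × 129.0 mm × 261.0 K = 360 µm.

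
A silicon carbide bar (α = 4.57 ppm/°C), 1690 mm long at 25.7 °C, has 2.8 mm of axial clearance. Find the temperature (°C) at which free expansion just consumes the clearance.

388 °C

α·L₀·ΔT = 2.8 mm ⇒ ΔT = 2.8 / (4.57×10⁻⁶ × 1690.0) = 362.5 K.
T = 25.7 + 362.5 = 388.2 °C.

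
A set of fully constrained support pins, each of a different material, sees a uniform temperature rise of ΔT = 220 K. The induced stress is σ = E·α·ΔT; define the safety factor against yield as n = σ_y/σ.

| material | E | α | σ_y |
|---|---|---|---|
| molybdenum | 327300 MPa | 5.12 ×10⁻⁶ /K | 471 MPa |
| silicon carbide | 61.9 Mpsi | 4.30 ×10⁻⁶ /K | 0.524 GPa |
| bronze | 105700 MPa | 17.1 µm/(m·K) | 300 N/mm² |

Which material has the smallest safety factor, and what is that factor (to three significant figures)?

With everything in SI (GPa, ×10⁻⁶/K, MPa):
  molybdenum: E = 327.3, α = 5.12, σ_y = 471.0 → σ = 369 MPa, n = 1.28
  silicon carbide: E = 426.8, α = 4.30, σ_y = 524.0 → σ = 404 MPa, n = 1.30
  bronze: E = 105.7, α = 17.1, σ_y = 300.0 → σ = 398 MPa, n = 0.754
Smallest n: bronze with n = 0.754.

bronze, n = 0.754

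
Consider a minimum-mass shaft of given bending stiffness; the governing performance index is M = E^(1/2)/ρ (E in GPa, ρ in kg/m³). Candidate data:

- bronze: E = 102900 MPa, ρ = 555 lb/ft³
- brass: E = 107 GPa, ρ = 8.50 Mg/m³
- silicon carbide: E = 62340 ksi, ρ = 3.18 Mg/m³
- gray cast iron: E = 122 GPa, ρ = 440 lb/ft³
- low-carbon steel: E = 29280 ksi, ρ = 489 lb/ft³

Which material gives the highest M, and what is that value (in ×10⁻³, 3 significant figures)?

Normalizing units and computing the index:
  bronze: E = 102.9 GPa, ρ = 8890 kg/m³
  brass: E = 107.0 GPa, ρ = 8500 kg/m³
  silicon carbide: E = 429.8 GPa, ρ = 3180 kg/m³
  gray cast iron: E = 122.0 GPa, ρ = 7048 kg/m³
  low-carbon steel: E = 201.9 GPa, ρ = 7833 kg/m³
  silicon carbide: M = 6.52×10⁻³
  low-carbon steel: M = 1.81×10⁻³
  gray cast iron: M = 1.57×10⁻³
  brass: M = 1.22×10⁻³
  bronze: M = 1.14×10⁻³
Silicon carbide ranks first.

silicon carbide, M = 6.52×10⁻³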